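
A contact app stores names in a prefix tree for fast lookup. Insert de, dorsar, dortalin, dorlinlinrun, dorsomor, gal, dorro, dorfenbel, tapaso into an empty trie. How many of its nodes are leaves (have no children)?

9

A leaf is a node with no children — equivalently, the end of a word that is not a proper prefix of any other stored word.
Those words: "de", "dorfenbel", "dorlinlinrun", "dorro", "dorsar", "dorsomor", "dortalin", "gal", "tapaso"
Leaf count: 9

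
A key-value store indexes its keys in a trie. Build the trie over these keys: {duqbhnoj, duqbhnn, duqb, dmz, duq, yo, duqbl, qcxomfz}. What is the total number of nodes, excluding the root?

Count nodes per top-level branch (shared prefixes stored once):
  'd'-branch (dmz, duq, duqb, duqbhnn, duqbhnoj, duqbl): 12 nodes
  'q'-branch (qcxomfz): 7 nodes
  'y'-branch (yo): 2 nodes
Sum: 21

21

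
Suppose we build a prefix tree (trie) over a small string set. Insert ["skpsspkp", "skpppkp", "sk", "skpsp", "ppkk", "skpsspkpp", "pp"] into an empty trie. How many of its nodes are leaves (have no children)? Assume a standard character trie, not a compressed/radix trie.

4

Leaves are exactly the stored words that no other stored word extends.
Those words: "ppkk", "skpppkp", "skpsp", "skpsspkpp"
Leaf count: 4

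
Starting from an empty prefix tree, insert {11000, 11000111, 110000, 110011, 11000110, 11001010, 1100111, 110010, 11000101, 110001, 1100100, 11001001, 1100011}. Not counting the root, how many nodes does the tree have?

Trie structure (* marks end of a word):
(root)
└─ 1
   └─ 1
      └─ 0
         └─ 0
            ├─ 0 *
            │  ├─ 0 *
            │  └─ 1 *
            │     ├─ 0
            │     │  └─ 1 *
            │     └─ 1 *
            │        ├─ 0 *
            │        └─ 1 *
            └─ 1
               ├─ 0 *
               │  ├─ 0 *
               │  │  └─ 1 *
               │  └─ 1
               │     └─ 0 *
               └─ 1 *
                  └─ 1 *
Counting every labelled node above: 20.

20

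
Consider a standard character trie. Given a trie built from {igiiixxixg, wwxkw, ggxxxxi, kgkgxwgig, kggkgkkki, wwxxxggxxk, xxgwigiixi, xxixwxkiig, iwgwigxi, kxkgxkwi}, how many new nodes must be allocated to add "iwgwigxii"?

1

The longest prefix of "iwgwigxii" already in the trie is "iwgwigxi" (length 8).
So 9 − 8 = 1 new nodes.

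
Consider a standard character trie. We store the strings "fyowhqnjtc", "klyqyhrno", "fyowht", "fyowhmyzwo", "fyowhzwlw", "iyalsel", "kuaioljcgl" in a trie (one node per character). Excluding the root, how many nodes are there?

45

Insert word by word; a character creates a node only if that edge doesn't already exist:
  "fyowhqnjtc" → 10 new (f, y, o, w, h, q, n, j, t, c)
  "klyqyhrno" → 9 new (k, l, y, q, y, h, r, n, o)
  "fyowht" → prefix "fyowh" already present; 1 new (t)
  "fyowhmyzwo" → prefix "fyowh" already present; 5 new (m, y, z, w, o)
  "fyowhzwlw" → prefix "fyowh" already present; 4 new (z, w, l, w)
  "iyalsel" → 7 new (i, y, a, l, s, e, l)
  "kuaioljcgl" → prefix "k" already present; 9 new (u, a, i, o, l, j, c, g, l)
Total nodes = 10 + 9 + 1 + 5 + 4 + 7 + 9 = 45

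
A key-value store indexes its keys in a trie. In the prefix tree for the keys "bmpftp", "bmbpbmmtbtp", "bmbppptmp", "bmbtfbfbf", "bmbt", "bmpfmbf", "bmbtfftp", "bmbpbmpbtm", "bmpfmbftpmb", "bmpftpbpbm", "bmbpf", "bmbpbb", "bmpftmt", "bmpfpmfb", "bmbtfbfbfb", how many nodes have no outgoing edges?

11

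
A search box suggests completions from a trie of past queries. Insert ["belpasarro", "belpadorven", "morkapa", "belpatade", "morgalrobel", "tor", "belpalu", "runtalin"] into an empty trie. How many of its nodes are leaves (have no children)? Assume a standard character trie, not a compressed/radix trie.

Leaves are exactly the stored words that no other stored word extends.
Those words: "belpadorven", "belpalu", "belpasarro", "belpatade", "morgalrobel", "morkapa", "runtalin", "tor"
Leaf count: 8

8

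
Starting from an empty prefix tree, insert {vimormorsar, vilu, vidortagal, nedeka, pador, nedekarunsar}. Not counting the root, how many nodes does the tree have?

38

Insert word by word; a character creates a node only if that edge doesn't already exist:
  "vimormorsar" → 11 new (v, i, m, o, r, m, o, r, s, a, r)
  "vilu" → prefix "vi" already present; 2 new (l, u)
  "vidortagal" → prefix "vi" already present; 8 new (d, o, r, t, a, g, a, l)
  "nedeka" → 6 new (n, e, d, e, k, a)
  "pador" → 5 new (p, a, d, o, r)
  "nedekarunsar" → prefix "nedeka" already present; 6 new (r, u, n, s, a, r)
Total nodes = 11 + 2 + 8 + 6 + 5 + 6 = 38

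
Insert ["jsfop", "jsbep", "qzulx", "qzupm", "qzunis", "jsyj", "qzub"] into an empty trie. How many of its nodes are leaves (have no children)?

7

Leaves are exactly the stored words that no other stored word extends.
Those words: "jsbep", "jsfop", "jsyj", "qzub", "qzulx", "qzunis", "qzupm"
Leaf count: 7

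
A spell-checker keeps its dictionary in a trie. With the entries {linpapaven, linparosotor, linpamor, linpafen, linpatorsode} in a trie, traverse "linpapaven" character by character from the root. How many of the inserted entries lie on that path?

Walk "linpapaven" from the root; an end-of-word marker is hit whenever a stored word is a prefix of "linpapaven".
Prefixes of the query that are stored words: "linpapaven"
Count: 1

1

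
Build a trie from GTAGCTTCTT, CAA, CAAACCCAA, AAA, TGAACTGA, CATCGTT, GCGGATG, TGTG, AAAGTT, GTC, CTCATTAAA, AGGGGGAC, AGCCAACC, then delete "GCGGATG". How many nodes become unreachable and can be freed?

A node on "GCGGATG"'s path can go only if nothing else ends at it or branches off below it.
The suffix "CGGATG" (6 nodes) is used only by "GCGGATG"; the node for "G" still has the child "T", so pruning stops there.
Nodes removed: 6

6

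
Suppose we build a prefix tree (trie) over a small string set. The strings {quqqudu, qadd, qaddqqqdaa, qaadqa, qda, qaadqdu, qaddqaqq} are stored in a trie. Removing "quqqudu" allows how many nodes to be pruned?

A node on "quqqudu"'s path can go only if nothing else ends at it or branches off below it.
The suffix "uqqudu" (6 nodes) is used only by "quqqudu"; the node for "q" still has the child "a", so pruning stops there.
Nodes removed: 6

6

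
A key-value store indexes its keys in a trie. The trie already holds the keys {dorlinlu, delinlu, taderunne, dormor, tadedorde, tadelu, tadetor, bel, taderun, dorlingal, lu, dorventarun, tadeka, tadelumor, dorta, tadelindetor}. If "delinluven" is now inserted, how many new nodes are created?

3

"delinlu" is already a path in the trie; the remaining "ven" must be added.
So 10 − 7 = 3 new nodes.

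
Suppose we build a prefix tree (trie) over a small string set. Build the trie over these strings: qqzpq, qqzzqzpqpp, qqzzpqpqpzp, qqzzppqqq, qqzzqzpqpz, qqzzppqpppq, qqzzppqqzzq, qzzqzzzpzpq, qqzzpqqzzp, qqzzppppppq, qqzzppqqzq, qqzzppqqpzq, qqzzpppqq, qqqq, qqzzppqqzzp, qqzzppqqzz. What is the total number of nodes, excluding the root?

For each word, the new-node count is its length minus the longest prefix already in the trie:
  "qqzpq" → 5 new (q, q, z, p, q)
  "qqzzqzpqpp" → prefix "qqz" already present; 7 new (z, q, z, p, q, p, p)
  "qqzzpqpqpzp" → prefix "qqzz" already present; 7 new (p, q, p, q, p, z, p)
  "qqzzppqqq" → prefix "qqzzp" already present; 4 new (p, q, q, q)
  "qqzzqzpqpz" → prefix "qqzzqzpqp" already present; 1 new (z)
  "qqzzppqpppq" → prefix "qqzzppq" already present; 4 new (p, p, p, q)
  "qqzzppqqzzq" → prefix "qqzzppqq" already present; 3 new (z, z, q)
  "qzzqzzzpzpq" → prefix "q" already present; 10 new (z, z, q, z, z, z, p, z, p, q)
  "qqzzpqqzzp" → prefix "qqzzpq" already present; 4 new (q, z, z, p)
  "qqzzppppppq" → prefix "qqzzpp" already present; 5 new (p, p, p, p, q)
  "qqzzppqqzq" → prefix "qqzzppqqz" already present; 1 new (q)
  "qqzzppqqpzq" → prefix "qqzzppqq" already present; 3 new (p, z, q)
  "qqzzpppqq" → prefix "qqzzppp" already present; 2 new (q, q)
  "qqqq" → prefix "qq" already present; 2 new (q, q)
  "qqzzppqqzzp" → prefix "qqzzppqqzz" already present; 1 new (p)
  "qqzzppqqzz" → prefix "qqzzppqqzz" already present; 0 new (none)
Total nodes = 5 + 7 + 7 + 4 + 1 + 4 + 3 + 10 + 4 + 5 + 1 + 3 + 2 + 2 + 1 + 0 = 59

59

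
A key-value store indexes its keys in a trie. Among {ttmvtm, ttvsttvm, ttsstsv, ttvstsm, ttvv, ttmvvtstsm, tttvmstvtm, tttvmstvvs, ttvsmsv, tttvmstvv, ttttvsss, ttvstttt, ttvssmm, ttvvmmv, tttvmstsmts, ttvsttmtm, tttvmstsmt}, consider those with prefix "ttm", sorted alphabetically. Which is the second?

ttmvvtstsm

Filter for "ttm…" and sort: "ttmvtm", "ttmvvtstsm"
Position 2: ttmvvtstsm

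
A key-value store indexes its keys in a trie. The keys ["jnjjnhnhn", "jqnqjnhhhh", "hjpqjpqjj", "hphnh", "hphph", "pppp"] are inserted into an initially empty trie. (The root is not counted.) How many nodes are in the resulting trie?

37

Trie structure (* marks end of a word):
(root)
├─ h
│  ├─ j
│  │  └─ p
│  │     └─ q
│  │        └─ j
│  │           └─ p
│  │              └─ q
│  │                 └─ j
│  │                    └─ j *
│  └─ p
│     └─ h
│        ├─ n
│        │  └─ h *
│        └─ p
│           └─ h *
├─ j
│  ├─ n
│  │  └─ j
│  │     └─ j
│  │        └─ n
│  │           └─ h
│  │              └─ n
│  │                 └─ h
│  │                    └─ n *
│  └─ q
│     └─ n
│        └─ q
│           └─ j
│              └─ n
│                 └─ h
│                    └─ h
│                       └─ h
│                          └─ h *
└─ p
   └─ p
      └─ p
         └─ p *
Counting every labelled node above: 37.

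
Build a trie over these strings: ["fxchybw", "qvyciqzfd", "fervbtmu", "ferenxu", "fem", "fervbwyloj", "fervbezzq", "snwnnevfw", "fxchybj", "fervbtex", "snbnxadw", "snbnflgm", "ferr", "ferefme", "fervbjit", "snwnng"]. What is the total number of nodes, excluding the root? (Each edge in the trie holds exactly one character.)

67

For each word, the new-node count is its length minus the longest prefix already in the trie:
  "fxchybw" → 7 new (f, x, c, h, y, b, w)
  "qvyciqzfd" → 9 new (q, v, y, c, i, q, z, f, d)
  "fervbtmu" → prefix "f" already present; 7 new (e, r, v, b, t, m, u)
  "ferenxu" → prefix "fer" already present; 4 new (e, n, x, u)
  "fem" → prefix "fe" already present; 1 new (m)
  "fervbwyloj" → prefix "fervb" already present; 5 new (w, y, l, o, j)
  "fervbezzq" → prefix "fervb" already present; 4 new (e, z, z, q)
  "snwnnevfw" → 9 new (s, n, w, n, n, e, v, f, w)
  "fxchybj" → prefix "fxchyb" already present; 1 new (j)
  "fervbtex" → prefix "fervbt" already present; 2 new (e, x)
  "snbnxadw" → prefix "sn" already present; 6 new (b, n, x, a, d, w)
  "snbnflgm" → prefix "snbn" already present; 4 new (f, l, g, m)
  "ferr" → prefix "fer" already present; 1 new (r)
  "ferefme" → prefix "fere" already present; 3 new (f, m, e)
  "fervbjit" → prefix "fervb" already present; 3 new (j, i, t)
  "snwnng" → prefix "snwnn" already present; 1 new (g)
Total nodes = 7 + 9 + 7 + 4 + 1 + 5 + 4 + 9 + 1 + 2 + 6 + 4 + 1 + 3 + 3 + 1 = 67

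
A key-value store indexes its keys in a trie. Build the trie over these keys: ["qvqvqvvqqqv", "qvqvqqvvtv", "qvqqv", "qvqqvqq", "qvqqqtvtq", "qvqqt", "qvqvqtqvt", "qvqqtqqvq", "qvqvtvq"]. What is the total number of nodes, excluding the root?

37

For each word, the new-node count is its length minus the longest prefix already in the trie:
  "qvqvqvvqqqv" → 11 new (q, v, q, v, q, v, v, q, q, q, v)
  "qvqvqqvvtv" → prefix "qvqvq" already present; 5 new (q, v, v, t, v)
  "qvqqv" → prefix "qvq" already present; 2 new (q, v)
  "qvqqvqq" → prefix "qvqqv" already present; 2 new (q, q)
  "qvqqqtvtq" → prefix "qvqq" already present; 5 new (q, t, v, t, q)
  "qvqqt" → prefix "qvqq" already present; 1 new (t)
  "qvqvqtqvt" → prefix "qvqvq" already present; 4 new (t, q, v, t)
  "qvqqtqqvq" → prefix "qvqqt" already present; 4 new (q, q, v, q)
  "qvqvtvq" → prefix "qvqv" already present; 3 new (t, v, q)
Total nodes = 11 + 5 + 2 + 2 + 5 + 1 + 4 + 4 + 3 = 37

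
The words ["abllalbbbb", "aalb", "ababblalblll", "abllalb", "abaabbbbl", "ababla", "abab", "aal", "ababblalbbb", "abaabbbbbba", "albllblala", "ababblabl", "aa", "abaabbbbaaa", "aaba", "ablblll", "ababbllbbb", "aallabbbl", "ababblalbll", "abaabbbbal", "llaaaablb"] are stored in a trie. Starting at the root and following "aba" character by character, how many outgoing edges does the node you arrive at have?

2

The children of the "aba" node are the distinct next characters among strings starting with "aba".
Distinct next characters after "aba": a, b.
That node has 2 child edges.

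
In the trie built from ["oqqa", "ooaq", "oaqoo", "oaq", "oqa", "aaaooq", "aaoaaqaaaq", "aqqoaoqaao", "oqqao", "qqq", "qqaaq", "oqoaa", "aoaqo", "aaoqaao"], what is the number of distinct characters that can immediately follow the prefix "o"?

The children of the "o" node are the distinct next characters among strings starting with "o".
Distinct next characters after "o": a, o, q.
That node has 3 child edges.

3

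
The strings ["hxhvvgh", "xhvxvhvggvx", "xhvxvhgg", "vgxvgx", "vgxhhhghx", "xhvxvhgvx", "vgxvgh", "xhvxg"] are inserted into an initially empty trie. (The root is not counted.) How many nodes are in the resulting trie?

Count nodes per top-level branch (shared prefixes stored once):
  'h'-branch (hxhvvgh): 7 nodes
  'v'-branch (vgxhhhghx, vgxvgh, vgxvgx): 13 nodes
  'x'-branch (xhvxg, xhvxvhgg, xhvxvhgvx, xhvxvhvggvx): 16 nodes
Sum: 36

36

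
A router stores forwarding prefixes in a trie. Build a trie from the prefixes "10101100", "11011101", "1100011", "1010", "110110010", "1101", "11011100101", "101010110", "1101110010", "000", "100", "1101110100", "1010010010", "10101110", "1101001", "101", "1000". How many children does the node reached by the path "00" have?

Walk "00" from the root, arriving at one node.
Distinct next characters after "00": 0.
That node has 1 child edge.

1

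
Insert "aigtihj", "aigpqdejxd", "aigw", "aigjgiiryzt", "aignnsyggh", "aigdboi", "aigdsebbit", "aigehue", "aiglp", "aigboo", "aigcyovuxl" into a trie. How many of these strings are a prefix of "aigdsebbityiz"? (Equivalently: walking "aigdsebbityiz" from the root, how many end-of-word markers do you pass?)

Traverse "aigdsebbityiz" character by character; count nodes along the way that are marked as word ends.
Prefixes of the query that are stored words: "aigdsebbit"
Count: 1

1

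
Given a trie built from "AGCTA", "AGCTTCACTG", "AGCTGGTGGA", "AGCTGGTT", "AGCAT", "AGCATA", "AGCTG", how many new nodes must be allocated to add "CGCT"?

4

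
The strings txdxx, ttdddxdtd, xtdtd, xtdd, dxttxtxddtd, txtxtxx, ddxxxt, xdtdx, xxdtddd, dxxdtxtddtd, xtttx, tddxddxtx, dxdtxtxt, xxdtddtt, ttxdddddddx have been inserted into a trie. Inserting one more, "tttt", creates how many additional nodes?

The longest prefix of "tttt" already in the trie is "tt" (length 2).
So 4 − 2 = 2 new nodes.

2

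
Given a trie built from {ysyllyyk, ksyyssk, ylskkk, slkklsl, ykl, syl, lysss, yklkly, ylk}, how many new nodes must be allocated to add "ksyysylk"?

3

The longest prefix of "ksyysylk" already in the trie is "ksyys" (length 5).
New nodes needed: |"ksyysylk"| − 5 = 8 − 5 = 3.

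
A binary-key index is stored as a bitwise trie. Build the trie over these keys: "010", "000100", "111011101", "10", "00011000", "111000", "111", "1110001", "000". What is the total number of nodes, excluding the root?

25

Insert word by word; a character creates a node only if that edge doesn't already exist:
  "010" → 3 new (0, 1, 0)
  "000100" → prefix "0" already present; 5 new (0, 0, 1, 0, 0)
  "111011101" → 9 new (1, 1, 1, 0, 1, 1, 1, 0, 1)
  "10" → prefix "1" already present; 1 new (0)
  "00011000" → prefix "0001" already present; 4 new (1, 0, 0, 0)
  "111000" → prefix "1110" already present; 2 new (0, 0)
  "111" → prefix "111" already present; 0 new (none)
  "1110001" → prefix "111000" already present; 1 new (1)
  "000" → prefix "000" already present; 0 new (none)
Total nodes = 3 + 5 + 9 + 1 + 4 + 2 + 0 + 1 + 0 = 25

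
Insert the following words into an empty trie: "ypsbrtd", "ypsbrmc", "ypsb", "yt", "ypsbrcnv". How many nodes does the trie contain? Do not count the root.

Trie structure (* marks end of a word):
(root)
└─ y
   ├─ p
   │  └─ s
   │     └─ b *
   │        └─ r
   │           ├─ c
   │           │  └─ n
   │           │     └─ v *
   │           ├─ m
   │           │  └─ c *
   │           └─ t
   │              └─ d *
   └─ t *
Counting every labelled node above: 13.

13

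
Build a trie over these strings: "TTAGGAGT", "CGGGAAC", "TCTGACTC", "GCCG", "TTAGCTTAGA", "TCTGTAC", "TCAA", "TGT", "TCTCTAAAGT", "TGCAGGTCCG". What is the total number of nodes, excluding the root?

For each word, the new-node count is its length minus the longest prefix already in the trie:
  "TTAGGAGT" → 8 new (T, T, A, G, G, A, G, T)
  "CGGGAAC" → 7 new (C, G, G, G, A, A, C)
  "TCTGACTC" → prefix "T" already present; 7 new (C, T, G, A, C, T, C)
  "GCCG" → 4 new (G, C, C, G)
  "TTAGCTTAGA" → prefix "TTAG" already present; 6 new (C, T, T, A, G, A)
  "TCTGTAC" → prefix "TCTG" already present; 3 new (T, A, C)
  "TCAA" → prefix "TC" already present; 2 new (A, A)
  "TGT" → prefix "T" already present; 2 new (G, T)
  "TCTCTAAAGT" → prefix "TCT" already present; 7 new (C, T, A, A, A, G, T)
  "TGCAGGTCCG" → prefix "TG" already present; 8 new (C, A, G, G, T, C, C, G)
Total nodes = 8 + 7 + 7 + 4 + 6 + 3 + 2 + 2 + 7 + 8 = 54

54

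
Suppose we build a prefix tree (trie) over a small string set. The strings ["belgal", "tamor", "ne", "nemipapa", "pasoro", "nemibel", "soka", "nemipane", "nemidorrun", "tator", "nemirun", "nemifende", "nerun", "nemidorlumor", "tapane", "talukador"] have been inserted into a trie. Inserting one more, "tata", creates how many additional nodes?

Walking "tata" from the root, the first 3 characters ("tat") follow existing edges; "a" is the first miss.
Each of the 1 remaining characters creates one node.

1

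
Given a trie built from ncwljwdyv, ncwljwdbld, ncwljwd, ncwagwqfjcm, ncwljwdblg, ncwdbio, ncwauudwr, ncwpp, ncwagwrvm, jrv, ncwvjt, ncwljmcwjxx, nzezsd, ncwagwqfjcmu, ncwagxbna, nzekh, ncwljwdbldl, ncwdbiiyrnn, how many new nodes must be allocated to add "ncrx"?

Walking "ncrx" from the root, the first 2 characters ("nc") follow existing edges; "r" is the first miss.
So 4 − 2 = 2 new nodes.

2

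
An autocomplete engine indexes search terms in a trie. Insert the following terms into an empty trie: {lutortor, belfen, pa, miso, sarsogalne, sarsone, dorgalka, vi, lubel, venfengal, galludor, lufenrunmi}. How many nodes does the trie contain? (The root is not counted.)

69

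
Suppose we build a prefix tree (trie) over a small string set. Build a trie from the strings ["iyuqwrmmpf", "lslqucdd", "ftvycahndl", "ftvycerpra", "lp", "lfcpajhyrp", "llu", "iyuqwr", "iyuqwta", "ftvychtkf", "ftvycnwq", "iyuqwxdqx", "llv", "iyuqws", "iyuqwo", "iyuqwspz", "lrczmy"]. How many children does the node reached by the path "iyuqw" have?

Follow the path "iyuqw" to its node, then look at its outgoing edges.
Distinct next characters after "iyuqw": o, r, s, t, x.
That node has 5 child edges.

5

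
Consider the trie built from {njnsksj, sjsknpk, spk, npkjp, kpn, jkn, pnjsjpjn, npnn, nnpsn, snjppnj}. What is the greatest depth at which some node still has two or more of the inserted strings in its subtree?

2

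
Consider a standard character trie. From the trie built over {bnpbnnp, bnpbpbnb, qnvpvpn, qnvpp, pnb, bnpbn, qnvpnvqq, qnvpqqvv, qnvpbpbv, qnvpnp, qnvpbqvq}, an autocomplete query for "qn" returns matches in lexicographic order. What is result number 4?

Words with prefix "qn", in lexicographic order: "qnvpbpbv", "qnvpbqvq", "qnvpnp", "qnvpnvqq", "qnvpp", "qnvpqqvv", "qnvpvpn"
The 4th is qnvpnvqq.

qnvpnvqq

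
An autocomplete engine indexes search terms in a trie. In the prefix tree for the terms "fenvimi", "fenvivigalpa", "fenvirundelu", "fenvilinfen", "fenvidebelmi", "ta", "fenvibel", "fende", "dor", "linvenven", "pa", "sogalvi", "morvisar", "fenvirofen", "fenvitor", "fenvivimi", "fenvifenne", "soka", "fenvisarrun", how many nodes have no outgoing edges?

19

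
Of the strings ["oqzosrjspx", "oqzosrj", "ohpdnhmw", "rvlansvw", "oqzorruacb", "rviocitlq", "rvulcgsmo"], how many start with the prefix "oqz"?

Walk to "oqz"; the words in its subtree are exactly those with that prefix.
Words under "oqz": oqzorruacb, oqzosrj, oqzosrjspx
Count: 3

3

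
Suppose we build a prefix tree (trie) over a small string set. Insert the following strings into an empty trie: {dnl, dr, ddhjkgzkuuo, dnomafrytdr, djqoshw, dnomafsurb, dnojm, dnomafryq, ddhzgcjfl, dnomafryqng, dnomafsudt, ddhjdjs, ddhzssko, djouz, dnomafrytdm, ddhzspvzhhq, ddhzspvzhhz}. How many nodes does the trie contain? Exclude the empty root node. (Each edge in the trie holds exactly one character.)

Trace insertions, counting only characters that open a new branch:
  "dnl" → 3 new (d, n, l)
  "dr" → prefix "d" already present; 1 new (r)
  "ddhjkgzkuuo" → prefix "d" already present; 10 new (d, h, j, k, g, z, k, u, u, o)
  "dnomafrytdr" → prefix "dn" already present; 9 new (o, m, a, f, r, y, t, d, r)
  "djqoshw" → prefix "d" already present; 6 new (j, q, o, s, h, w)
  "dnomafsurb" → prefix "dnomaf" already present; 4 new (s, u, r, b)
  "dnojm" → prefix "dno" already present; 2 new (j, m)
  "dnomafryq" → prefix "dnomafry" already present; 1 new (q)
  "ddhzgcjfl" → prefix "ddh" already present; 6 new (z, g, c, j, f, l)
  "dnomafryqng" → prefix "dnomafryq" already present; 2 new (n, g)
  "dnomafsudt" → prefix "dnomafsu" already present; 2 new (d, t)
  "ddhjdjs" → prefix "ddhj" already present; 3 new (d, j, s)
  "ddhzssko" → prefix "ddhz" already present; 4 new (s, s, k, o)
  "djouz" → prefix "dj" already present; 3 new (o, u, z)
  "dnomafrytdm" → prefix "dnomafrytd" already present; 1 new (m)
  "ddhzspvzhhq" → prefix "ddhzs" already present; 6 new (p, v, z, h, h, q)
  "ddhzspvzhhz" → prefix "ddhzspvzhh" already present; 1 new (z)
Total nodes = 3 + 1 + 10 + 9 + 6 + 4 + 2 + 1 + 6 + 2 + 2 + 3 + 4 + 3 + 1 + 6 + 1 = 64

64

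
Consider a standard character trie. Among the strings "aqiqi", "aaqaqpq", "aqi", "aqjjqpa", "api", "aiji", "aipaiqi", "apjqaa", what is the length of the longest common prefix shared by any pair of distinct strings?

The deepest shared node is where two words last agree before diverging.
"aqi" and "aqiqi" agree on "aqi" (3 characters) before diverging; nothing deeper is shared.
Longest shared-prefix length: 3

3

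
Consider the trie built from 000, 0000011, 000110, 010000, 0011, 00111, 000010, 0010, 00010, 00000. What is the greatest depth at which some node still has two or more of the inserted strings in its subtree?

5

The deepest shared node is where two words last agree before diverging.
"00000" and "0000011" agree on "00000" (5 characters) before diverging; nothing deeper is shared.
Longest shared-prefix length: 5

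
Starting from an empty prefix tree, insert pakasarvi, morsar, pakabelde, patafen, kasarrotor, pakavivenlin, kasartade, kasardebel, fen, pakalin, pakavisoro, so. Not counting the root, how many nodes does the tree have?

64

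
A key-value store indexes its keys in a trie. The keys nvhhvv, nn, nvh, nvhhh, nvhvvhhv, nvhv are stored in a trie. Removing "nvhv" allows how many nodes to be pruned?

A node on "nvhv"'s path can go only if nothing else ends at it or branches off below it.
Every node on "nvhv" is still needed (e.g. by "nvhvvhhv"), so nothing is freed.
Nodes removed: 0

0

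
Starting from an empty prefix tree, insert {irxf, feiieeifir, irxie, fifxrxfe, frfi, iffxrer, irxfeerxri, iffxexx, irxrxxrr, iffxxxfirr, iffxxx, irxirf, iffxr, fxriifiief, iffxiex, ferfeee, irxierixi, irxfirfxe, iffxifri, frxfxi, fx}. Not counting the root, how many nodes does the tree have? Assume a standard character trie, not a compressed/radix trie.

Trace insertions, counting only characters that open a new branch:
  "irxf" → 4 new (i, r, x, f)
  "feiieeifir" → 10 new (f, e, i, i, e, e, i, f, i, r)
  "irxie" → prefix "irx" already present; 2 new (i, e)
  "fifxrxfe" → prefix "f" already present; 7 new (i, f, x, r, x, f, e)
  "frfi" → prefix "f" already present; 3 new (r, f, i)
  "iffxrer" → prefix "i" already present; 6 new (f, f, x, r, e, r)
  "irxfeerxri" → prefix "irxf" already present; 6 new (e, e, r, x, r, i)
  "iffxexx" → prefix "iffx" already present; 3 new (e, x, x)
  "irxrxxrr" → prefix "irx" already present; 5 new (r, x, x, r, r)
  "iffxxxfirr" → prefix "iffx" already present; 6 new (x, x, f, i, r, r)
  "iffxxx" → prefix "iffxxx" already present; 0 new (none)
  "irxirf" → prefix "irxi" already present; 2 new (r, f)
  "iffxr" → prefix "iffxr" already present; 0 new (none)
  "fxriifiief" → prefix "f" already present; 9 new (x, r, i, i, f, i, i, e, f)
  "iffxiex" → prefix "iffx" already present; 3 new (i, e, x)
  "ferfeee" → prefix "fe" already present; 5 new (r, f, e, e, e)
  "irxierixi" → prefix "irxie" already present; 4 new (r, i, x, i)
  "irxfirfxe" → prefix "irxf" already present; 5 new (i, r, f, x, e)
  "iffxifri" → prefix "iffxi" already present; 3 new (f, r, i)
  "frxfxi" → prefix "fr" already present; 4 new (x, f, x, i)
  "fx" → prefix "fx" already present; 0 new (none)
Total nodes = 4 + 10 + 2 + 7 + 3 + 6 + 6 + 3 + 5 + 6 + 0 + 2 + 0 + 9 + 3 + 5 + 4 + 5 + 3 + 4 + 0 = 87

87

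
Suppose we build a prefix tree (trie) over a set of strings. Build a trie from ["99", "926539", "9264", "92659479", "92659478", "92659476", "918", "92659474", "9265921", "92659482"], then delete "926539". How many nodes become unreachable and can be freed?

2

A node on "926539"'s path can go only if nothing else ends at it or branches off below it.
The suffix "39" (2 nodes) is used only by "926539"; the node for "9265" still has the child "9", so pruning stops there.
Nodes removed: 2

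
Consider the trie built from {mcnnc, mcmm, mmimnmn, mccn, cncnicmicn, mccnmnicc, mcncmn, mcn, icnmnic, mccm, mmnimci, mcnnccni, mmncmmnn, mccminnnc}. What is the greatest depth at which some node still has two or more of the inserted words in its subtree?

5

The deepest shared node is where two words last agree before diverging.
e.g. "mcnnc" and "mcnnccni" share the prefix "mcnnc" of length 5; no pair shares a longer one.
Longest shared-prefix length: 5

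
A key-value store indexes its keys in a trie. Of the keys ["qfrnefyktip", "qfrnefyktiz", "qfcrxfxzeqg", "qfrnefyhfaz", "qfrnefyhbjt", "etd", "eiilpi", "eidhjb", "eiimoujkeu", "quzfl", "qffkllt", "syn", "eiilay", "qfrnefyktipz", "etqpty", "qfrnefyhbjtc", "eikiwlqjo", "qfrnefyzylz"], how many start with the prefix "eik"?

1

Filter for entries beginning with "eik":
Matches: "eikiwlqjo"
Count: 1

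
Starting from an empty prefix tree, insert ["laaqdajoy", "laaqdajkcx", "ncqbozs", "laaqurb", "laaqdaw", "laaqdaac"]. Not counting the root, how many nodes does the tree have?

25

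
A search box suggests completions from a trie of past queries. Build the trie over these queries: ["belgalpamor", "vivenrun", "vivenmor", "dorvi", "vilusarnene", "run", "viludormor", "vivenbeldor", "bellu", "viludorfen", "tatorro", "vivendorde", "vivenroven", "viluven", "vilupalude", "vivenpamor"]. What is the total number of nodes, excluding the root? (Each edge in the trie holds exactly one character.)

86

Count nodes per top-level branch (shared prefixes stored once):
  'b'-branch (belgalpamor, bellu): 13 nodes
  'd'-branch (dorvi): 5 nodes
  'r'-branch (run): 3 nodes
  't'-branch (tatorro): 7 nodes
  'v'-branch (viludorfen, viludormor, vilupalude, vilusarnene, viluven, vivenbeldor, vivendorde, vivenmor, vivenpamor, vivenroven, vivenrun): 58 nodes
Sum: 86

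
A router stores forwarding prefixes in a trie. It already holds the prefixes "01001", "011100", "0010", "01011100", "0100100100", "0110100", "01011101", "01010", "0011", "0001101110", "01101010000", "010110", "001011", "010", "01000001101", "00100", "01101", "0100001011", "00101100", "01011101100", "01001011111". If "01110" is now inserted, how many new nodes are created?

0

Every character of "01110" already lies on an existing path (it is a prefix of some stored word).
No new nodes are needed: 0.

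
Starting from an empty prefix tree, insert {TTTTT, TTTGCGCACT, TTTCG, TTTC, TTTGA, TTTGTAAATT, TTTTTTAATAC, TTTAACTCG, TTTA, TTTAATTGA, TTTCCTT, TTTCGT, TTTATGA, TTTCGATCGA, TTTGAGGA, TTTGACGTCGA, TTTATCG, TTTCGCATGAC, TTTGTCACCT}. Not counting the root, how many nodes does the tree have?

Insert word by word; a character creates a node only if that edge doesn't already exist:
  "TTTTT" → 5 new (T, T, T, T, T)
  "TTTGCGCACT" → prefix "TTT" already present; 7 new (G, C, G, C, A, C, T)
  "TTTCG" → prefix "TTT" already present; 2 new (C, G)
  "TTTC" → prefix "TTTC" already present; 0 new (none)
  "TTTGA" → prefix "TTTG" already present; 1 new (A)
  "TTTGTAAATT" → prefix "TTTG" already present; 6 new (T, A, A, A, T, T)
  "TTTTTTAATAC" → prefix "TTTTT" already present; 6 new (T, A, A, T, A, C)
  "TTTAACTCG" → prefix "TTT" already present; 6 new (A, A, C, T, C, G)
  "TTTA" → prefix "TTTA" already present; 0 new (none)
  "TTTAATTGA" → prefix "TTTAA" already present; 4 new (T, T, G, A)
  "TTTCCTT" → prefix "TTTC" already present; 3 new (C, T, T)
  "TTTCGT" → prefix "TTTCG" already present; 1 new (T)
  "TTTATGA" → prefix "TTTA" already present; 3 new (T, G, A)
  "TTTCGATCGA" → prefix "TTTCG" already present; 5 new (A, T, C, G, A)
  "TTTGAGGA" → prefix "TTTGA" already present; 3 new (G, G, A)
  "TTTGACGTCGA" → prefix "TTTGA" already present; 6 new (C, G, T, C, G, A)
  "TTTATCG" → prefix "TTTAT" already present; 2 new (C, G)
  "TTTCGCATGAC" → prefix "TTTCG" already present; 6 new (C, A, T, G, A, C)
  "TTTGTCACCT" → prefix "TTTGT" already present; 5 new (C, A, C, C, T)
Total nodes = 5 + 7 + 2 + 0 + 1 + 6 + 6 + 6 + 0 + 4 + 3 + 1 + 3 + 5 + 3 + 6 + 2 + 6 + 5 = 71

71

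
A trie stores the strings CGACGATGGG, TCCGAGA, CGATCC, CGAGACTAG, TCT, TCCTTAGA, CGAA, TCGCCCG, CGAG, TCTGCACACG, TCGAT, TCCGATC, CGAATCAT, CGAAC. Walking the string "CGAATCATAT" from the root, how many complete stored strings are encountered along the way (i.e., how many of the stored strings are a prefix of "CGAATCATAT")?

Traverse "CGAATCATAT" character by character; count nodes along the way that are marked as word ends.
Prefixes of the query that are stored words: "CGAA", "CGAATCAT"
Count: 2

2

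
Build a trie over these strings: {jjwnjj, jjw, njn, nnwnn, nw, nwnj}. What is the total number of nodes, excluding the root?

16

Count nodes per top-level branch (shared prefixes stored once):
  'j'-branch (jjw, jjwnjj): 6 nodes
  'n'-branch (njn, nnwnn, nw, nwnj): 10 nodes
Sum: 16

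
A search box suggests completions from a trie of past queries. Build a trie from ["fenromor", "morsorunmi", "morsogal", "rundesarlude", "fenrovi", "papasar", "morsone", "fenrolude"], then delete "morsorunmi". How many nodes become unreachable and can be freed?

5

After clearing the end-marker at "morsorunmi", prune upward until reaching a node still needed by another word.
The suffix "runmi" (5 nodes) is used only by "morsorunmi"; the node for "morso" still has the child "g", so pruning stops there.
Nodes removed: 5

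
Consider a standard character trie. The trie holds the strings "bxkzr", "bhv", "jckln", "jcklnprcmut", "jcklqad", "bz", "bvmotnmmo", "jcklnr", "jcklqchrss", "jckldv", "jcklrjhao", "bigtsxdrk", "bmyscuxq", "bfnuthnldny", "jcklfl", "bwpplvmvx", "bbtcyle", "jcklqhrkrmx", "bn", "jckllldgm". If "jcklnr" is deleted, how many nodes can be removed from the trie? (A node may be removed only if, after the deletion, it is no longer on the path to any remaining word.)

After clearing the end-marker at "jcklnr", prune upward until reaching a node still needed by another word.
The suffix "r" (1 node) is used only by "jcklnr"; the node for "jckln" still has the child "p", so pruning stops there.
Nodes removed: 1

1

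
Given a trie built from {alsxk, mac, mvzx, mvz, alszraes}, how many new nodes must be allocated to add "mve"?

Walking "mve" from the root, the first 2 characters ("mv") follow existing edges; "e" is the first miss.
New nodes needed: |"mve"| − 2 = 3 − 2 = 1.

1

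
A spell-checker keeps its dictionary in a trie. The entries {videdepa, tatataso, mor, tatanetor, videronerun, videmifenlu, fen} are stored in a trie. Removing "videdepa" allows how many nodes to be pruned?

4

Walk "videdepa" from the leaf back toward the root, removing each node that no remaining word uses.
The suffix "depa" (4 nodes) is used only by "videdepa"; the node for "vide" still has the child "r", so pruning stops there.
Nodes removed: 4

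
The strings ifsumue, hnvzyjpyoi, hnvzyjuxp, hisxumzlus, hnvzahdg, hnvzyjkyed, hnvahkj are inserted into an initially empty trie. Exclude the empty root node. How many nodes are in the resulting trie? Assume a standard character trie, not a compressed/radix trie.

Trace insertions, counting only characters that open a new branch:
  "ifsumue" → 7 new (i, f, s, u, m, u, e)
  "hnvzyjpyoi" → 10 new (h, n, v, z, y, j, p, y, o, i)
  "hnvzyjuxp" → prefix "hnvzyj" already present; 3 new (u, x, p)
  "hisxumzlus" → prefix "h" already present; 9 new (i, s, x, u, m, z, l, u, s)
  "hnvzahdg" → prefix "hnvz" already present; 4 new (a, h, d, g)
  "hnvzyjkyed" → prefix "hnvzyj" already present; 4 new (k, y, e, d)
  "hnvahkj" → prefix "hnv" already present; 4 new (a, h, k, j)
Total nodes = 7 + 10 + 3 + 9 + 4 + 4 + 4 = 41

41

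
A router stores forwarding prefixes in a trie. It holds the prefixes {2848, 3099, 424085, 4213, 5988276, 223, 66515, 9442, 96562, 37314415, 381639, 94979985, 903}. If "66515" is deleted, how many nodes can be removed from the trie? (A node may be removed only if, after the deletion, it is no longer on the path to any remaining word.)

After clearing the end-marker at "66515", prune upward until reaching a node still needed by another word.
No other word shares any prefix with "66515", so all 5 of its nodes go.
Nodes removed: 5

5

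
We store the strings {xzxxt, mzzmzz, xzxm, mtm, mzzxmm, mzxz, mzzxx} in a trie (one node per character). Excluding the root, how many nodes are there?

Trie structure (* marks end of a word):
(root)
├─ m
│  ├─ t
│  │  └─ m *
│  └─ z
│     ├─ x
│     │  └─ z *
│     └─ z
│        ├─ m
│        │  └─ z
│        │     └─ z *
│        └─ x
│           ├─ m
│           │  └─ m *
│           └─ x *
└─ x
   └─ z
      └─ x
         ├─ m *
         └─ x
            └─ t *
Counting every labelled node above: 20.

20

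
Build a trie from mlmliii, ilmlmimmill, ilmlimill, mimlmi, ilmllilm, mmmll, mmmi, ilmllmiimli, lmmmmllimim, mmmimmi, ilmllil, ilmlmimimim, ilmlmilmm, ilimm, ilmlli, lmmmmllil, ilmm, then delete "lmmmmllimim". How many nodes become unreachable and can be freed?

A node on "lmmmmllimim"'s path can go only if nothing else ends at it or branches off below it.
The suffix "mim" (3 nodes) is used only by "lmmmmllimim"; the node for "lmmmmlli" still has the child "l", so pruning stops there.
Nodes removed: 3

3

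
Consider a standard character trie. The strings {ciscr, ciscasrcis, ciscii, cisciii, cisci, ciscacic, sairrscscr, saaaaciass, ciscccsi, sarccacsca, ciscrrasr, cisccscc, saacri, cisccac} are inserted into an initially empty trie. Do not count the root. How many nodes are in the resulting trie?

59

Count nodes per top-level branch (shared prefixes stored once):
  'c'-branch (ciscacic, ciscasrcis, cisccac, ciscccsi, cisccscc, cisci, ciscii, cisciii, ciscr, ciscrrasr): 30 nodes
  's'-branch (saaaaciass, saacri, sairrscscr, sarccacsca): 29 nodes
Sum: 59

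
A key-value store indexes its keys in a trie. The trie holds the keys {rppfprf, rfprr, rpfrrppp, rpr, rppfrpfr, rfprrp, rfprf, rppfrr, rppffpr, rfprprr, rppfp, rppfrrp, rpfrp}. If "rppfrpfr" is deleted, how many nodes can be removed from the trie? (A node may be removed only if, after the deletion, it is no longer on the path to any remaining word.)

3

A node on "rppfrpfr"'s path can go only if nothing else ends at it or branches off below it.
The suffix "pfr" (3 nodes) is used only by "rppfrpfr"; the node for "rppfr" still has the child "r", so pruning stops there.
Nodes removed: 3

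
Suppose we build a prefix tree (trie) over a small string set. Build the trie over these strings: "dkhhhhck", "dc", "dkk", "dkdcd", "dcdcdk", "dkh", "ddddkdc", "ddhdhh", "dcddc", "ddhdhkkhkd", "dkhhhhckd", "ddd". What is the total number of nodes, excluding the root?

Insert word by word; a character creates a node only if that edge doesn't already exist:
  "dkhhhhck" → 8 new (d, k, h, h, h, h, c, k)
  "dc" → prefix "d" already present; 1 new (c)
  "dkk" → prefix "dk" already present; 1 new (k)
  "dkdcd" → prefix "dk" already present; 3 new (d, c, d)
  "dcdcdk" → prefix "dc" already present; 4 new (d, c, d, k)
  "dkh" → prefix "dkh" already present; 0 new (none)
  "ddddkdc" → prefix "d" already present; 6 new (d, d, d, k, d, c)
  "ddhdhh" → prefix "dd" already present; 4 new (h, d, h, h)
  "dcddc" → prefix "dcd" already present; 2 new (d, c)
  "ddhdhkkhkd" → prefix "ddhdh" already present; 5 new (k, k, h, k, d)
  "dkhhhhckd" → prefix "dkhhhhck" already present; 1 new (d)
  "ddd" → prefix "ddd" already present; 0 new (none)
Total nodes = 8 + 1 + 1 + 3 + 4 + 0 + 6 + 4 + 2 + 5 + 1 + 0 = 35

35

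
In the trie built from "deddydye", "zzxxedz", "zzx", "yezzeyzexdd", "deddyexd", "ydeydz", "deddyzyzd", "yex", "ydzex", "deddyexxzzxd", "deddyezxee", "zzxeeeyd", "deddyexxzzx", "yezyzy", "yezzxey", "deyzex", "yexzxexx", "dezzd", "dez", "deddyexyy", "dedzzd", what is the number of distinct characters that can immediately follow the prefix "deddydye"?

Walk "deddydye" from the root, arriving at one node.
No stored string extends past "deddydye".
That node has 0 child edges.

0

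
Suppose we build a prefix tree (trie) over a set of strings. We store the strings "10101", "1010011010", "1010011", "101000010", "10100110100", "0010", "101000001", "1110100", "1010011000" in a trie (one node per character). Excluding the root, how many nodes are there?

30

Trace insertions, counting only characters that open a new branch:
  "10101" → 5 new (1, 0, 1, 0, 1)
  "1010011010" → prefix "1010" already present; 6 new (0, 1, 1, 0, 1, 0)
  "1010011" → prefix "1010011" already present; 0 new (none)
  "101000010" → prefix "10100" already present; 4 new (0, 0, 1, 0)
  "10100110100" → prefix "1010011010" already present; 1 new (0)
  "0010" → 4 new (0, 0, 1, 0)
  "101000001" → prefix "1010000" already present; 2 new (0, 1)
  "1110100" → prefix "1" already present; 6 new (1, 1, 0, 1, 0, 0)
  "1010011000" → prefix "10100110" already present; 2 new (0, 0)
Total nodes = 5 + 6 + 0 + 4 + 1 + 4 + 2 + 6 + 2 = 30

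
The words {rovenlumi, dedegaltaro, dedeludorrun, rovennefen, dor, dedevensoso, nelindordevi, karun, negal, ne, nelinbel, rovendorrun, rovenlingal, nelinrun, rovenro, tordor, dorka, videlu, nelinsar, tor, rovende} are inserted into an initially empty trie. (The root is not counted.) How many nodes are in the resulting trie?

Count nodes per top-level branch (shared prefixes stored once):
  'd'-branch (dedegaltaro, dedeludorrun, dedevensoso, dor, dorka): 30 nodes
  'k'-branch (karun): 5 nodes
  'n'-branch (ne, negal, nelinbel, nelindordevi, nelinrun, nelinsar): 24 nodes
  'r'-branch (rovende, rovendorrun, rovenlingal, rovenlumi, rovennefen, rovenro): 28 nodes
  't'-branch (tor, tordor): 6 nodes
  'v'-branch (videlu): 6 nodes
Sum: 99

99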